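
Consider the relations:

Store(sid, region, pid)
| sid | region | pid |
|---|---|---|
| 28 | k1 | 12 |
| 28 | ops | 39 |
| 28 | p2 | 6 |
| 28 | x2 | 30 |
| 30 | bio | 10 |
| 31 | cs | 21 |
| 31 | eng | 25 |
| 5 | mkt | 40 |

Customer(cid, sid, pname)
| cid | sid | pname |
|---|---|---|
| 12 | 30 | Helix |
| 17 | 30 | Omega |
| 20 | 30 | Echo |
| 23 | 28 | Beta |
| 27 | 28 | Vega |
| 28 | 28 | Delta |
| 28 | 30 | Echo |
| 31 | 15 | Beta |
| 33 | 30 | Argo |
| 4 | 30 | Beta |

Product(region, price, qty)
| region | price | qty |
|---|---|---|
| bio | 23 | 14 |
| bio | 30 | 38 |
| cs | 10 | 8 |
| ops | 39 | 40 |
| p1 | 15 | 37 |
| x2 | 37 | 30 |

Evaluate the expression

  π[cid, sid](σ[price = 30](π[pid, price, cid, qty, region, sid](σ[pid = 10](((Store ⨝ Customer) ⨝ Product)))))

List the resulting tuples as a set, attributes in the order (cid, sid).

{(12, 30), (17, 30), (20, 30), (28, 30), (33, 30), (4, 30)}

Joining Store and Customer on sid yields {(28, k1, 12, 23, Beta), (28, k1, 12, 27, Vega), (28, k1, 12, 28, Delta), (28, ops, 39, 23, Beta), (28, ops, 39, 27, Vega), (28, ops, 39, 28, Delta), (28, p2, 6, 23, Beta), (28, p2, 6, 27, Vega), (28, p2, 6, 28, Delta), (28, x2, 30, 23, Beta), (28, x2, 30, 27, Vega), (28, x2, 30, 28, Delta), (30, bio, 10, 12, Helix), (30, bio, 10, 17, Omega), (30, bio, 10, 20, Echo), (30, bio, 10, 28, Echo), (30, bio, 10, 33, Argo), (30, bio, 10, 4, Beta)}.
Joining (Store ⨝ Customer) and Product on region yields {(28, ops, 39, 23, Beta, 39, 40), (28, ops, 39, 27, Vega, 39, 40), (28, ops, 39, 28, Delta, 39, 40), (28, x2, 30, 23, Beta, 37, 30), (28, x2, 30, 27, Vega, 37, 30), (28, x2, 30, 28, Delta, 37, 30), (30, bio, 10, 12, Helix, 23, 14), (30, bio, 10, 12, Helix, 30, 38), (30, bio, 10, 17, Omega, 23, 14), (30, bio, 10, 17, Omega, 30, 38), (30, bio, 10, 20, Echo, 23, 14), (30, bio, 10, 20, Echo, 30, 38), (30, bio, 10, 28, Echo, 23, 14), (30, bio, 10, 28, Echo, 30, 38), (30, bio, 10, 33, Argo, 23, 14), (30, bio, 10, 33, Argo, 30, 38), (30, bio, 10, 4, Beta, 23, 14), (30, bio, 10, 4, Beta, 30, 38)}.
σ[pid = 10]: keep tuples satisfying pid = 10 → {(30, bio, 10, 12, Helix, 23, 14), (30, bio, 10, 12, Helix, 30, 38), (30, bio, 10, 17, Omega, 23, 14), (30, bio, 10, 17, Omega, 30, 38), (30, bio, 10, 20, Echo, 23, 14), (30, bio, 10, 20, Echo, 30, 38), (30, bio, 10, 28, Echo, 23, 14), (30, bio, 10, 28, Echo, 30, 38), (30, bio, 10, 33, Argo, 23, 14), (30, bio, 10, 33, Argo, 30, 38), (30, bio, 10, 4, Beta, 23, 14), (30, bio, 10, 4, Beta, 30, 38)}
Projecting to pid, price, cid, qty, region, sid: {(10, 23, 12, 14, bio, 30), (10, 23, 17, 14, bio, 30), (10, 23, 20, 14, bio, 30), (10, 23, 28, 14, bio, 30), (10, 23, 33, 14, bio, 30), (10, 23, 4, 14, bio, 30), (10, 30, 12, 38, bio, 30), (10, 30, 17, 38, bio, 30), (10, 30, 20, 38, bio, 30), (10, 30, 28, 38, bio, 30), (10, 30, 33, 38, bio, 30), (10, 30, 4, 38, bio, 30)}
σ[price = 30]: keep tuples satisfying price = 30 → {(10, 30, 12, 38, bio, 30), (10, 30, 17, 38, bio, 30), (10, 30, 20, 38, bio, 30), (10, 30, 28, 38, bio, 30), (10, 30, 33, 38, bio, 30), (10, 30, 4, 38, bio, 30)}
Projecting to cid, sid: {(12, 30), (17, 30), (20, 30), (28, 30), (33, 30), (4, 30)}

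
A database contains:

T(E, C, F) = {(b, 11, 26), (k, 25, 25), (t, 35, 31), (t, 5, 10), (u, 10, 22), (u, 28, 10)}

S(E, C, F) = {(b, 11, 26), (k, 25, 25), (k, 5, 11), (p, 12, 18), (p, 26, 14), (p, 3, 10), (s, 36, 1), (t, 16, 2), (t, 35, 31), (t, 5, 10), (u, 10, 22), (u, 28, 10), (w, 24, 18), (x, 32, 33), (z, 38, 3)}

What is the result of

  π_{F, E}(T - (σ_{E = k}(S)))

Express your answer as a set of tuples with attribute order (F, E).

{(10, t), (10, u), (22, u), (26, b), (31, t)}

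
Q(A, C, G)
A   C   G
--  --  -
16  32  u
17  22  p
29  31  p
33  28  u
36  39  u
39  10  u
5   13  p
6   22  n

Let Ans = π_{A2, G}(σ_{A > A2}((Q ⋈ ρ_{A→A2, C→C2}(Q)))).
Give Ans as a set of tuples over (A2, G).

ρ[A→A2, C→C2]: schema becomes (A2, C2, G); tuples unchanged.
Q ⋈ ρ_{A→A2, C→C2}(Q) (natural join on G): {(16, 32, u, 16, 32), (16, 32, u, 33, 28), (16, 32, u, 36, 39), (16, 32, u, 39, 10), (17, 22, p, 17, 22), (17, 22, p, 29, 31), (17, 22, p, 5, 13), (29, 31, p, 17, 22), (29, 31, p, 29, 31), (29, 31, p, 5, 13), (33, 28, u, 16, 32), (33, 28, u, 33, 28), (33, 28, u, 36, 39), (33, 28, u, 39, 10), (36, 39, u, 16, 32), (36, 39, u, 33, 28), (36, 39, u, 36, 39), (36, 39, u, 39, 10), (39, 10, u, 16, 32), (39, 10, u, 33, 28), (39, 10, u, 36, 39), (39, 10, u, 39, 10), (5, 13, p, 17, 22), (5, 13, p, 29, 31), (5, 13, p, 5, 13), (6, 22, n, 6, 22)}
σ[A > A2]: keep tuples satisfying A > A2 → {(17, 22, p, 5, 13), (29, 31, p, 17, 22), (29, 31, p, 5, 13), (33, 28, u, 16, 32), (36, 39, u, 16, 32), (36, 39, u, 33, 28), (39, 10, u, 16, 32), (39, 10, u, 33, 28), (39, 10, u, 36, 39)}
π[A2, G]: project onto (A2, G) (4 duplicate(s) eliminated) → {(16, u), (17, p), (33, u), (36, u), (5, p)}

{(16, u), (17, p), (33, u), (36, u), (5, p)}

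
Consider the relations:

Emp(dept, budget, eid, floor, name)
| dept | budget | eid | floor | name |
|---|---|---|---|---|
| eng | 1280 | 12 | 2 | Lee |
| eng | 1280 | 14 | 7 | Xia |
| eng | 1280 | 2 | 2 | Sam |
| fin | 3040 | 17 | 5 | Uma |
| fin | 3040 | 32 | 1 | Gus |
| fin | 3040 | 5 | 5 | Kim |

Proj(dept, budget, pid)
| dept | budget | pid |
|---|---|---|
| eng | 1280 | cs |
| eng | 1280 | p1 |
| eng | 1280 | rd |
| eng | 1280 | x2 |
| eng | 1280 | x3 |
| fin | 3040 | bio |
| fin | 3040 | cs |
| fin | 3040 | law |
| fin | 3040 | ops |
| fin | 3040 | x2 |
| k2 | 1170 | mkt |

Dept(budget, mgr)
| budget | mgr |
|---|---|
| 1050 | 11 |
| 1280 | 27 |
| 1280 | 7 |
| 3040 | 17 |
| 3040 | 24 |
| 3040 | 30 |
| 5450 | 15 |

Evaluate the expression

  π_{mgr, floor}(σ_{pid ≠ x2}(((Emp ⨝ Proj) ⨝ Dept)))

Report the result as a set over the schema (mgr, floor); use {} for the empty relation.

{(17, 1), (17, 5), (24, 1), (24, 5), (27, 2), (27, 7), (30, 1), (30, 5), (7, 2), (7, 7)}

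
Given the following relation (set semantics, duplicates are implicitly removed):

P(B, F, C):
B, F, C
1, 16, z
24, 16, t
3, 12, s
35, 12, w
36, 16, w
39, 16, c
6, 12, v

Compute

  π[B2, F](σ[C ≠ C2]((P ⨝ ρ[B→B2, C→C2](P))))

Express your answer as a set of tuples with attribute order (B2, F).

ρ[B→B2, C→C2]: schema becomes (B2, F, C2); tuples unchanged.
Joining P and ρ[B→B2, C→C2](P) on F yields {(1, 16, z, 1, z), (1, 16, z, 24, t), (1, 16, z, 36, w), (1, 16, z, 39, c), (24, 16, t, 1, z), (24, 16, t, 24, t), (24, 16, t, 36, w), (24, 16, t, 39, c), (3, 12, s, 3, s), (3, 12, s, 35, w), (3, 12, s, 6, v), (35, 12, w, 3, s), (35, 12, w, 35, w), (35, 12, w, 6, v), (36, 16, w, 1, z), (36, 16, w, 24, t), (36, 16, w, 36, w), (36, 16, w, 39, c), (39, 16, c, 1, z), (39, 16, c, 24, t), (39, 16, c, 36, w), (39, 16, c, 39, c), (6, 12, v, 3, s), (6, 12, v, 35, w), (6, 12, v, 6, v)}.
σ[C ≠ C2]: keep tuples satisfying C ≠ C2 → {(1, 16, z, 24, t), (1, 16, z, 36, w), (1, 16, z, 39, c), (24, 16, t, 1, z), (24, 16, t, 36, w), (24, 16, t, 39, c), (3, 12, s, 35, w), (3, 12, s, 6, v), (35, 12, w, 3, s), (35, 12, w, 6, v), (36, 16, w, 1, z), (36, 16, w, 24, t), (36, 16, w, 39, c), (39, 16, c, 1, z), (39, 16, c, 24, t), (39, 16, c, 36, w), (6, 12, v, 3, s), (6, 12, v, 35, w)}
Keep only column(s) B2, F (11 duplicate(s) eliminated): {(1, 16), (24, 16), (3, 12), (35, 12), (36, 16), (39, 16), (6, 12)}

{(1, 16), (24, 16), (3, 12), (35, 12), (36, 16), (39, 16), (6, 12)}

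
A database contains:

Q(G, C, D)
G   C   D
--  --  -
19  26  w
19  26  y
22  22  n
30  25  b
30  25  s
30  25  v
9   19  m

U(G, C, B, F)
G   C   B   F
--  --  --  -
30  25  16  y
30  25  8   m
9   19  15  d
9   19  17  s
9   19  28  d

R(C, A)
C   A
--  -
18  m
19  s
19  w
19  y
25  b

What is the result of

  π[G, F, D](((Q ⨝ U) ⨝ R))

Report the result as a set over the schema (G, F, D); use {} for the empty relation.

{(30, m, b), (30, m, s), (30, m, v), (30, y, b), (30, y, s), (30, y, v), (9, d, m), (9, s, m)}

Natural join on G, C: {(30, 25, b, 16, y), (30, 25, b, 8, m), (30, 25, s, 16, y), (30, 25, s, 8, m), (30, 25, v, 16, y), (30, 25, v, 8, m), (9, 19, m, 15, d), (9, 19, m, 17, s), (9, 19, m, 28, d)}
Natural join on C: {(30, 25, b, 16, y, b), (30, 25, b, 8, m, b), (30, 25, s, 16, y, b), (30, 25, s, 8, m, b), (30, 25, v, 16, y, b), (30, 25, v, 8, m, b), (9, 19, m, 15, d, s), (9, 19, m, 15, d, w), (9, 19, m, 15, d, y), (9, 19, m, 17, s, s), (9, 19, m, 17, s, w), (9, 19, m, 17, s, y), (9, 19, m, 28, d, s), (9, 19, m, 28, d, w), (9, 19, m, 28, d, y)}
π[G, F, D]: project onto (G, F, D) (7 duplicate(s) eliminated) → {(30, m, b), (30, m, s), (30, m, v), (30, y, b), (30, y, s), (30, y, v), (9, d, m), (9, s, m)}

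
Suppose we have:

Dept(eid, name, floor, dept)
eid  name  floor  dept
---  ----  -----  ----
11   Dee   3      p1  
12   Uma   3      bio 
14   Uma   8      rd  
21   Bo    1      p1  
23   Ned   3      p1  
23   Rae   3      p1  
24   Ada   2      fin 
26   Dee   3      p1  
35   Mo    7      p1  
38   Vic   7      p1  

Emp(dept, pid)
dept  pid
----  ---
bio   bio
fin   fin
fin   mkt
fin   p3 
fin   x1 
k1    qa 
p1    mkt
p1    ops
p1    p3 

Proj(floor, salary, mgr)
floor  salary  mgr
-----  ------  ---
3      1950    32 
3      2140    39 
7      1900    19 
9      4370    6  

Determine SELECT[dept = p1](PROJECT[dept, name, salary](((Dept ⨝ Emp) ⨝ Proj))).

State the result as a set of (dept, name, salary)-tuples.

Joining Dept and Emp on dept yields {(11, Dee, 3, p1, mkt), (11, Dee, 3, p1, ops), (11, Dee, 3, p1, p3), (12, Uma, 3, bio, bio), (21, Bo, 1, p1, mkt), (21, Bo, 1, p1, ops), (21, Bo, 1, p1, p3), (23, Ned, 3, p1, mkt), (23, Ned, 3, p1, ops), (23, Ned, 3, p1, p3), (23, Rae, 3, p1, mkt), (23, Rae, 3, p1, ops), (23, Rae, 3, p1, p3), (24, Ada, 2, fin, fin), (24, Ada, 2, fin, mkt), (24, Ada, 2, fin, p3), (24, Ada, 2, fin, x1), (26, Dee, 3, p1, mkt), (26, Dee, 3, p1, ops), (26, Dee, 3, p1, p3), (35, Mo, 7, p1, mkt), (35, Mo, 7, p1, ops), (35, Mo, 7, p1, p3), (38, Vic, 7, p1, mkt), (38, Vic, 7, p1, ops), (38, Vic, 7, p1, p3)}.
Joining (Dept ⨝ Emp) and Proj on floor yields {(11, Dee, 3, p1, mkt, 1950, 32), (11, Dee, 3, p1, mkt, 2140, 39), (11, Dee, 3, p1, ops, 1950, 32), (11, Dee, 3, p1, ops, 2140, 39), (11, Dee, 3, p1, p3, 1950, 32), (11, Dee, 3, p1, p3, 2140, 39), (12, Uma, 3, bio, bio, 1950, 32), (12, Uma, 3, bio, bio, 2140, 39), (23, Ned, 3, p1, mkt, 1950, 32), (23, Ned, 3, p1, mkt, 2140, 39), (23, Ned, 3, p1, ops, 1950, 32), (23, Ned, 3, p1, ops, 2140, 39), (23, Ned, 3, p1, p3, 1950, 32), (23, Ned, 3, p1, p3, 2140, 39), (23, Rae, 3, p1, mkt, 1950, 32), (23, Rae, 3, p1, mkt, 2140, 39), (23, Rae, 3, p1, ops, 1950, 32), (23, Rae, 3, p1, ops, 2140, 39), (23, Rae, 3, p1, p3, 1950, 32), (23, Rae, 3, p1, p3, 2140, 39), (26, Dee, 3, p1, mkt, 1950, 32), (26, Dee, 3, p1, mkt, 2140, 39), (26, Dee, 3, p1, ops, 1950, 32), (26, Dee, 3, p1, ops, 2140, 39), (26, Dee, 3, p1, p3, 1950, 32), (26, Dee, 3, p1, p3, 2140, 39), (35, Mo, 7, p1, mkt, 1900, 19), (35, Mo, 7, p1, ops, 1900, 19), (35, Mo, 7, p1, p3, 1900, 19), (38, Vic, 7, p1, mkt, 1900, 19), (38, Vic, 7, p1, ops, 1900, 19), (38, Vic, 7, p1, p3, 1900, 19)}.
π[dept, name, salary]: project onto (dept, name, salary) (22 duplicate(s) eliminated) → {(bio, Uma, 1950), (bio, Uma, 2140), (p1, Dee, 1950), (p1, Dee, 2140), (p1, Mo, 1900), (p1, Ned, 1950), (p1, Ned, 2140), (p1, Rae, 1950), (p1, Rae, 2140), (p1, Vic, 1900)}
Selection dept = p1: {(p1, Dee, 1950), (p1, Dee, 2140), (p1, Mo, 1900), (p1, Ned, 1950), (p1, Ned, 2140), (p1, Rae, 1950), (p1, Rae, 2140), (p1, Vic, 1900)}

{(p1, Dee, 1950), (p1, Dee, 2140), (p1, Mo, 1900), (p1, Ned, 1950), (p1, Ned, 2140), (p1, Rae, 1950), (p1, Rae, 2140), (p1, Vic, 1900)}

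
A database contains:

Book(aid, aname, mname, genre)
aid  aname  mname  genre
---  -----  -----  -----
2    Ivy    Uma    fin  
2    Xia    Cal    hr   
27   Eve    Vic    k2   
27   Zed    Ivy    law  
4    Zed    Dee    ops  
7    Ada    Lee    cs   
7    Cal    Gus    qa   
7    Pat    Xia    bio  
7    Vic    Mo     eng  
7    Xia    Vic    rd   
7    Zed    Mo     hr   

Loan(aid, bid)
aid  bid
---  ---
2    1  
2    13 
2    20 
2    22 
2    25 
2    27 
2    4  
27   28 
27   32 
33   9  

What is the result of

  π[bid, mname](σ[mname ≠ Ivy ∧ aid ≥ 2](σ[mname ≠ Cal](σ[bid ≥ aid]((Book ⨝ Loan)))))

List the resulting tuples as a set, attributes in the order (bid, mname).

{(13, Uma), (20, Uma), (22, Uma), (25, Uma), (27, Uma), (28, Vic), (32, Vic), (4, Uma)}

Natural join on aid: {(2, Ivy, Uma, fin, 1), (2, Ivy, Uma, fin, 13), (2, Ivy, Uma, fin, 20), (2, Ivy, Uma, fin, 22), (2, Ivy, Uma, fin, 25), (2, Ivy, Uma, fin, 27), (2, Ivy, Uma, fin, 4), (2, Xia, Cal, hr, 1), (2, Xia, Cal, hr, 13), (2, Xia, Cal, hr, 20), (2, Xia, Cal, hr, 22), (2, Xia, Cal, hr, 25), (2, Xia, Cal, hr, 27), (2, Xia, Cal, hr, 4), (27, Eve, Vic, k2, 28), (27, Eve, Vic, k2, 32), (27, Zed, Ivy, law, 28), (27, Zed, Ivy, law, 32)}
Selection bid ≥ aid: {(2, Ivy, Uma, fin, 13), (2, Ivy, Uma, fin, 20), (2, Ivy, Uma, fin, 22), (2, Ivy, Uma, fin, 25), (2, Ivy, Uma, fin, 27), (2, Ivy, Uma, fin, 4), (2, Xia, Cal, hr, 13), (2, Xia, Cal, hr, 20), (2, Xia, Cal, hr, 22), (2, Xia, Cal, hr, 25), (2, Xia, Cal, hr, 27), (2, Xia, Cal, hr, 4), (27, Eve, Vic, k2, 28), (27, Eve, Vic, k2, 32), (27, Zed, Ivy, law, 28), (27, Zed, Ivy, law, 32)}
Selection mname ≠ Cal: {(2, Ivy, Uma, fin, 13), (2, Ivy, Uma, fin, 20), (2, Ivy, Uma, fin, 22), (2, Ivy, Uma, fin, 25), (2, Ivy, Uma, fin, 27), (2, Ivy, Uma, fin, 4), (27, Eve, Vic, k2, 28), (27, Eve, Vic, k2, 32), (27, Zed, Ivy, law, 28), (27, Zed, Ivy, law, 32)}
Selection mname ≠ Ivy ∧ aid ≥ 2: {(2, Ivy, Uma, fin, 13), (2, Ivy, Uma, fin, 20), (2, Ivy, Uma, fin, 22), (2, Ivy, Uma, fin, 25), (2, Ivy, Uma, fin, 27), (2, Ivy, Uma, fin, 4), (27, Eve, Vic, k2, 28), (27, Eve, Vic, k2, 32)}
Keep only column(s) bid, mname: {(13, Uma), (20, Uma), (22, Uma), (25, Uma), (27, Uma), (28, Vic), (32, Vic), (4, Uma)}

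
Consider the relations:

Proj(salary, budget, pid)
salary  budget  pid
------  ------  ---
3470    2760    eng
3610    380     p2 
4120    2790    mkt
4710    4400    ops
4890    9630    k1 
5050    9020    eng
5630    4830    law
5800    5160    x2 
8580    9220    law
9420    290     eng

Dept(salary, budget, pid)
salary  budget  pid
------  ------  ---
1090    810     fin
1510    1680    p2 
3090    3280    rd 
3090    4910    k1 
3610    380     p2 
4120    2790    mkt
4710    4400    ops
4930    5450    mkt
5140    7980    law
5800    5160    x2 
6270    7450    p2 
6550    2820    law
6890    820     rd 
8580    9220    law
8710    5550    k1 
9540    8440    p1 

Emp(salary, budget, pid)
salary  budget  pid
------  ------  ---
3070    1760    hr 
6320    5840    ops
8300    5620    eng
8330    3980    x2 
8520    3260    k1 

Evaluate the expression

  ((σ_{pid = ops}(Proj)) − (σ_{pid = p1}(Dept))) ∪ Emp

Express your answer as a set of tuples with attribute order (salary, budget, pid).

σ[pid = ops]: keep tuples satisfying pid = ops → {(4710, 4400, ops)}
σ[pid = p1]: keep tuples satisfying pid = p1 → {(9540, 8440, p1)}
Set difference of the two operands is {(4710, 4400, ops)}.
Set union of the two operands is {(3070, 1760, hr), (4710, 4400, ops), (6320, 5840, ops), (8300, 5620, eng), (8330, 3980, x2), (8520, 3260, k1)}.

{(3070, 1760, hr), (4710, 4400, ops), (6320, 5840, ops), (8300, 5620, eng), (8330, 3980, x2), (8520, 3260, k1)}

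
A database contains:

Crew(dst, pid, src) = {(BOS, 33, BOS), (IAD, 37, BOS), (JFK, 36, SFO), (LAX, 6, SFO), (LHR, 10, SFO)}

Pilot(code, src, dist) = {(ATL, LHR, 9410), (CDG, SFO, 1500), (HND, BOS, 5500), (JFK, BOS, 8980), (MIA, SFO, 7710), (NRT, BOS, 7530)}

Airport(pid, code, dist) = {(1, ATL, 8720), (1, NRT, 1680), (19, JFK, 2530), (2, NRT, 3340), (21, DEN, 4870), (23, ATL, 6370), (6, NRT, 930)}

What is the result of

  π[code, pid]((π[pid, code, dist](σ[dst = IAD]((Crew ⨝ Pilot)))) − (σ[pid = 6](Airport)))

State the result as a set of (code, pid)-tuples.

{(HND, 37), (JFK, 37), (NRT, 37)}

Crew ⋈ Pilot (natural join on src): {(BOS, 33, BOS, HND, 5500), (BOS, 33, BOS, JFK, 8980), (BOS, 33, BOS, NRT, 7530), (IAD, 37, BOS, HND, 5500), (IAD, 37, BOS, JFK, 8980), (IAD, 37, BOS, NRT, 7530), (JFK, 36, SFO, CDG, 1500), (JFK, 36, SFO, MIA, 7710), (LAX, 6, SFO, CDG, 1500), (LAX, 6, SFO, MIA, 7710), (LHR, 10, SFO, CDG, 1500), (LHR, 10, SFO, MIA, 7710)}
Filtering on dst = IAD leaves {(IAD, 37, BOS, HND, 5500), (IAD, 37, BOS, JFK, 8980), (IAD, 37, BOS, NRT, 7530)}.
π_{pid, code, dist} gives {(37, HND, 5500), (37, JFK, 8980), (37, NRT, 7530)}.
Filtering on pid = 6 leaves {(6, NRT, 930)}.
Difference: {(37, HND, 5500), (37, JFK, 8980), (37, NRT, 7530)} with {(6, NRT, 930)} → {(37, HND, 5500), (37, JFK, 8980), (37, NRT, 7530)}
π_{code, pid} gives {(HND, 37), (JFK, 37), (NRT, 37)}.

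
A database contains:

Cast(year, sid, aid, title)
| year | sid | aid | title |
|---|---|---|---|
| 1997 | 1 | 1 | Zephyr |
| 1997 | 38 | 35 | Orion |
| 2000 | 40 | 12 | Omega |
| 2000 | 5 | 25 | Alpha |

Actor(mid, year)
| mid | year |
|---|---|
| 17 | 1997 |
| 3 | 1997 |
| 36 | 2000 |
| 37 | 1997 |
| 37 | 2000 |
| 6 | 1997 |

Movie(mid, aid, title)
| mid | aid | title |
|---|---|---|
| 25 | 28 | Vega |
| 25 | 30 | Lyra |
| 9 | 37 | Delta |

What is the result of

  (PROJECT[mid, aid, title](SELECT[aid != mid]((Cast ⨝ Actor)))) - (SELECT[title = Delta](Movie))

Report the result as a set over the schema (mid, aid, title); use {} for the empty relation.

Natural join on year: {(1997, 1, 1, Zephyr, 17), (1997, 1, 1, Zephyr, 3), (1997, 1, 1, Zephyr, 37), (1997, 1, 1, Zephyr, 6), (1997, 38, 35, Orion, 17), (1997, 38, 35, Orion, 3), (1997, 38, 35, Orion, 37), (1997, 38, 35, Orion, 6), (2000, 40, 12, Omega, 36), (2000, 40, 12, Omega, 37), (2000, 5, 25, Alpha, 36), (2000, 5, 25, Alpha, 37)}
σ[aid != mid]: keep tuples satisfying aid != mid → {(1997, 1, 1, Zephyr, 17), (1997, 1, 1, Zephyr, 3), (1997, 1, 1, Zephyr, 37), (1997, 1, 1, Zephyr, 6), (1997, 38, 35, Orion, 17), (1997, 38, 35, Orion, 3), (1997, 38, 35, Orion, 37), (1997, 38, 35, Orion, 6), (2000, 40, 12, Omega, 36), (2000, 40, 12, Omega, 37), (2000, 5, 25, Alpha, 36), (2000, 5, 25, Alpha, 37)}
π_{mid, aid, title} gives {(17, 1, Zephyr), (17, 35, Orion), (3, 1, Zephyr), (3, 35, Orion), (36, 12, Omega), (36, 25, Alpha), (37, 1, Zephyr), (37, 12, Omega), (37, 25, Alpha), (37, 35, Orion), (6, 1, Zephyr), (6, 35, Orion)}.
σ[title = Delta]: keep tuples satisfying title = Delta → {(9, 37, Delta)}
Taking the difference: {(17, 1, Zephyr), (17, 35, Orion), (3, 1, Zephyr), (3, 35, Orion), (36, 12, Omega), (36, 25, Alpha), (37, 1, Zephyr), (37, 12, Omega), (37, 25, Alpha), (37, 35, Orion), (6, 1, Zephyr), (6, 35, Orion)}

{(17, 1, Zephyr), (17, 35, Orion), (3, 1, Zephyr), (3, 35, Orion), (36, 12, Omega), (36, 25, Alpha), (37, 1, Zephyr), (37, 12, Omega), (37, 25, Alpha), (37, 35, Orion), (6, 1, Zephyr), (6, 35, Orion)}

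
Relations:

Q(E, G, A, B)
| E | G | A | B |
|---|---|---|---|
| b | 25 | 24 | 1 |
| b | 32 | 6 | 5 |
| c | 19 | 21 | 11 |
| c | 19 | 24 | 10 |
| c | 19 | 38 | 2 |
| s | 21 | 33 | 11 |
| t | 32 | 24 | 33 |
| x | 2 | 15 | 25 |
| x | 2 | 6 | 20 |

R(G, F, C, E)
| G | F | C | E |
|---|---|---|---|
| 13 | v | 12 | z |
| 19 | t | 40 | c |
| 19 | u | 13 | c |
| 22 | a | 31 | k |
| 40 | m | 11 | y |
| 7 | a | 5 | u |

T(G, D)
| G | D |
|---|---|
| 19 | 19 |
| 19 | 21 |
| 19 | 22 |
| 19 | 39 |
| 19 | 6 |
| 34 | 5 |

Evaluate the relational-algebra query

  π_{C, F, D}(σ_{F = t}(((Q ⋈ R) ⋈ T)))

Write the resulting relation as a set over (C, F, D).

{(40, t, 19), (40, t, 21), (40, t, 22), (40, t, 39), (40, t, 6)}

Joining Q and R on E, G yields {(c, 19, 21, 11, t, 40), (c, 19, 21, 11, u, 13), (c, 19, 24, 10, t, 40), (c, 19, 24, 10, u, 13), (c, 19, 38, 2, t, 40), (c, 19, 38, 2, u, 13)}.
Joining (Q ⋈ R) and T on G yields {(c, 19, 21, 11, t, 40, 19), (c, 19, 21, 11, t, 40, 21), (c, 19, 21, 11, t, 40, 22), (c, 19, 21, 11, t, 40, 39), (c, 19, 21, 11, t, 40, 6), (c, 19, 21, 11, u, 13, 19), (c, 19, 21, 11, u, 13, 21), (c, 19, 21, 11, u, 13, 22), (c, 19, 21, 11, u, 13, 39), (c, 19, 21, 11, u, 13, 6), (c, 19, 24, 10, t, 40, 19), (c, 19, 24, 10, t, 40, 21), (c, 19, 24, 10, t, 40, 22), (c, 19, 24, 10, t, 40, 39), (c, 19, 24, 10, t, 40, 6), (c, 19, 24, 10, u, 13, 19), (c, 19, 24, 10, u, 13, 21), (c, 19, 24, 10, u, 13, 22), (c, 19, 24, 10, u, 13, 39), (c, 19, 24, 10, u, 13, 6), (c, 19, 38, 2, t, 40, 19), (c, 19, 38, 2, t, 40, 21), (c, 19, 38, 2, t, 40, 22), (c, 19, 38, 2, t, 40, 39), (c, 19, 38, 2, t, 40, 6), (c, 19, 38, 2, u, 13, 19), (c, 19, 38, 2, u, 13, 21), (c, 19, 38, 2, u, 13, 22), (c, 19, 38, 2, u, 13, 39), (c, 19, 38, 2, u, 13, 6)}.
σ[F = t]: keep tuples satisfying F = t → {(c, 19, 21, 11, t, 40, 19), (c, 19, 21, 11, t, 40, 21), (c, 19, 21, 11, t, 40, 22), (c, 19, 21, 11, t, 40, 39), (c, 19, 21, 11, t, 40, 6), (c, 19, 24, 10, t, 40, 19), (c, 19, 24, 10, t, 40, 21), (c, 19, 24, 10, t, 40, 22), (c, 19, 24, 10, t, 40, 39), (c, 19, 24, 10, t, 40, 6), (c, 19, 38, 2, t, 40, 19), (c, 19, 38, 2, t, 40, 21), (c, 19, 38, 2, t, 40, 22), (c, 19, 38, 2, t, 40, 39), (c, 19, 38, 2, t, 40, 6)}
π_{C, F, D} gives {(40, t, 19), (40, t, 21), (40, t, 22), (40, t, 39), (40, t, 6)} (10 duplicate(s) eliminated).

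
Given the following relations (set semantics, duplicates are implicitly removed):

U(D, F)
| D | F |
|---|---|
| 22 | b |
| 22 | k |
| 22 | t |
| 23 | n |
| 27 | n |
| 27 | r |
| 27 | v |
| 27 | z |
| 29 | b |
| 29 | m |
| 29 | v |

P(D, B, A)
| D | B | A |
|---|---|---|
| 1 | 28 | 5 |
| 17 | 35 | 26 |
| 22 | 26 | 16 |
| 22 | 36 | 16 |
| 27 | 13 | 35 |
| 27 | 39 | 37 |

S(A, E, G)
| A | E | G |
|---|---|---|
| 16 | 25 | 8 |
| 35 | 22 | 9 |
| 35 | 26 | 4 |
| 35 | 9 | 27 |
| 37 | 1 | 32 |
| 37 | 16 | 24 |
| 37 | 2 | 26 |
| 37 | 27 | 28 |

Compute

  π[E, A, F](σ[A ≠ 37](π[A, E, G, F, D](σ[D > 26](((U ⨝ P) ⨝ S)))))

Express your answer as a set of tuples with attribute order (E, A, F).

{(22, 35, n), (22, 35, r), (22, 35, v), (22, 35, z), (26, 35, n), (26, 35, r), (26, 35, v), (26, 35, z), (9, 35, n), (9, 35, r), (9, 35, v), (9, 35, z)}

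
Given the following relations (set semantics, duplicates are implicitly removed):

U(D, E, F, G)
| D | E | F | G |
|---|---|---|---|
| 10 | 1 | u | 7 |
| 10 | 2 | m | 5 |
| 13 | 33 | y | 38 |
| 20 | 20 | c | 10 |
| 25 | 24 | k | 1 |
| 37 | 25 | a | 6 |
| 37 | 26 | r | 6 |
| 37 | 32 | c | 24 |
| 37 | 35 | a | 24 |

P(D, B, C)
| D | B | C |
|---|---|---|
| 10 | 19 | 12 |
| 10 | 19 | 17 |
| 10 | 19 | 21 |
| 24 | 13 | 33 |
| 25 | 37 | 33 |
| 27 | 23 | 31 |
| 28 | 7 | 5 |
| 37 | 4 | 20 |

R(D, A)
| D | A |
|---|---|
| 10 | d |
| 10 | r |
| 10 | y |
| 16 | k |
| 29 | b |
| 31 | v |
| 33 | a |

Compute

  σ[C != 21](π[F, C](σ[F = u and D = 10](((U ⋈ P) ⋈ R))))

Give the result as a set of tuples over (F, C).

{(u, 12), (u, 17)}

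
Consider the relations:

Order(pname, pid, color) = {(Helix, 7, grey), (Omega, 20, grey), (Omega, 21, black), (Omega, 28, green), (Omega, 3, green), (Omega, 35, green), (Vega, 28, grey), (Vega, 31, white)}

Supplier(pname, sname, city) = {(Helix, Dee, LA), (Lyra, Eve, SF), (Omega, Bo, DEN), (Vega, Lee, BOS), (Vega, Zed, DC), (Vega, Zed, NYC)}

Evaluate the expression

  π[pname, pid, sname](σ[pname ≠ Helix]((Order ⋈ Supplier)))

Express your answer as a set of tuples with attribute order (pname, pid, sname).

{(Omega, 20, Bo), (Omega, 21, Bo), (Omega, 28, Bo), (Omega, 3, Bo), (Omega, 35, Bo), (Vega, 28, Lee), (Vega, 28, Zed), (Vega, 31, Lee), (Vega, 31, Zed)}

Natural join on pname: {(Helix, 7, grey, Dee, LA), (Omega, 20, grey, Bo, DEN), (Omega, 21, black, Bo, DEN), (Omega, 28, green, Bo, DEN), (Omega, 3, green, Bo, DEN), (Omega, 35, green, Bo, DEN), (Vega, 28, grey, Lee, BOS), (Vega, 28, grey, Zed, DC), (Vega, 28, grey, Zed, NYC), (Vega, 31, white, Lee, BOS), (Vega, 31, white, Zed, DC), (Vega, 31, white, Zed, NYC)}
Apply σ_{pname ≠ Helix}; surviving tuples: {(Omega, 20, grey, Bo, DEN), (Omega, 21, black, Bo, DEN), (Omega, 28, green, Bo, DEN), (Omega, 3, green, Bo, DEN), (Omega, 35, green, Bo, DEN), (Vega, 28, grey, Lee, BOS), (Vega, 28, grey, Zed, DC), (Vega, 28, grey, Zed, NYC), (Vega, 31, white, Lee, BOS), (Vega, 31, white, Zed, DC), (Vega, 31, white, Zed, NYC)}
Projecting to pname, pid, sname (2 duplicate(s) eliminated): {(Omega, 20, Bo), (Omega, 21, Bo), (Omega, 28, Bo), (Omega, 3, Bo), (Omega, 35, Bo), (Vega, 28, Lee), (Vega, 28, Zed), (Vega, 31, Lee), (Vega, 31, Zed)}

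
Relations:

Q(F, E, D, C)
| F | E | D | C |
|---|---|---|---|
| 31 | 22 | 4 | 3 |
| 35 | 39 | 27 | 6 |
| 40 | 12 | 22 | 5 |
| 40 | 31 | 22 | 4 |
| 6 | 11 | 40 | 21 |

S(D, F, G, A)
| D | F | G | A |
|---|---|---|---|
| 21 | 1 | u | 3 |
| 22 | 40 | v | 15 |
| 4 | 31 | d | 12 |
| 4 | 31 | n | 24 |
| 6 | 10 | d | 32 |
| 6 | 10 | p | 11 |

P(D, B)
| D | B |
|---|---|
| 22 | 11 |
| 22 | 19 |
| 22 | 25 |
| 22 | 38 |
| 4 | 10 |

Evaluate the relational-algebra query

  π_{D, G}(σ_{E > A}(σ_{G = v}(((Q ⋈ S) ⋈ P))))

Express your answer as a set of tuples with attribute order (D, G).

Natural join on F, D: {(31, 22, 4, 3, d, 12), (31, 22, 4, 3, n, 24), (40, 12, 22, 5, v, 15), (40, 31, 22, 4, v, 15)}
Natural join on D: {(31, 22, 4, 3, d, 12, 10), (31, 22, 4, 3, n, 24, 10), (40, 12, 22, 5, v, 15, 11), (40, 12, 22, 5, v, 15, 19), (40, 12, 22, 5, v, 15, 25), (40, 12, 22, 5, v, 15, 38), (40, 31, 22, 4, v, 15, 11), (40, 31, 22, 4, v, 15, 19), (40, 31, 22, 4, v, 15, 25), (40, 31, 22, 4, v, 15, 38)}
Filtering on G = v leaves {(40, 12, 22, 5, v, 15, 11), (40, 12, 22, 5, v, 15, 19), (40, 12, 22, 5, v, 15, 25), (40, 12, 22, 5, v, 15, 38), (40, 31, 22, 4, v, 15, 11), (40, 31, 22, 4, v, 15, 19), (40, 31, 22, 4, v, 15, 25), (40, 31, 22, 4, v, 15, 38)}.
Filtering on E > A leaves {(40, 31, 22, 4, v, 15, 11), (40, 31, 22, 4, v, 15, 19), (40, 31, 22, 4, v, 15, 25), (40, 31, 22, 4, v, 15, 38)}.
Projecting to D, G (3 duplicate(s) eliminated): {(22, v)}

{(22, v)}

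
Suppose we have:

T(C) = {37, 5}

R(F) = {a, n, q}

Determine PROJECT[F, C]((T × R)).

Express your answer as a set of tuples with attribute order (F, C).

{(a, 37), (a, 5), (n, 37), (n, 5), (q, 37), (q, 5)}

T × R: Cartesian product, 2·3 = 6 tuples over (C, F).
Keep only column(s) F, C: {(a, 37), (a, 5), (n, 37), (n, 5), (q, 37), (q, 5)}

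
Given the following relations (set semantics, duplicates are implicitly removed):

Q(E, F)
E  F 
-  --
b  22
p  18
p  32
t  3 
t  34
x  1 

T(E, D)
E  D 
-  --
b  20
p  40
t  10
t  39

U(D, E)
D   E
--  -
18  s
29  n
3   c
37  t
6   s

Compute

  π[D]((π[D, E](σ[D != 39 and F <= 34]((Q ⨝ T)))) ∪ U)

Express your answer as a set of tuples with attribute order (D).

{10, 18, 20, 29, 3, 37, 40, 6}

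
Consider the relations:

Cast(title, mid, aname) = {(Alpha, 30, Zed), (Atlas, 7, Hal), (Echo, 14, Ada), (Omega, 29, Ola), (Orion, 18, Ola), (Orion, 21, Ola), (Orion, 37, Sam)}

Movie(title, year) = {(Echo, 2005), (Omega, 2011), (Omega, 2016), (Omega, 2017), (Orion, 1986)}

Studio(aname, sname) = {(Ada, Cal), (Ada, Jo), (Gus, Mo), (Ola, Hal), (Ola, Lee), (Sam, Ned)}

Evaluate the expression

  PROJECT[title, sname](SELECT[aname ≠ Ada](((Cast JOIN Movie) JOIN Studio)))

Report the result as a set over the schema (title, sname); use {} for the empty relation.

Cast ⋈ Movie (natural join on title): {(Echo, 14, Ada, 2005), (Omega, 29, Ola, 2011), (Omega, 29, Ola, 2016), (Omega, 29, Ola, 2017), (Orion, 18, Ola, 1986), (Orion, 21, Ola, 1986), (Orion, 37, Sam, 1986)}
(Cast JOIN Movie) ⋈ Studio (natural join on aname): {(Echo, 14, Ada, 2005, Cal), (Echo, 14, Ada, 2005, Jo), (Omega, 29, Ola, 2011, Hal), (Omega, 29, Ola, 2011, Lee), (Omega, 29, Ola, 2016, Hal), (Omega, 29, Ola, 2016, Lee), (Omega, 29, Ola, 2017, Hal), (Omega, 29, Ola, 2017, Lee), (Orion, 18, Ola, 1986, Hal), (Orion, 18, Ola, 1986, Lee), (Orion, 21, Ola, 1986, Hal), (Orion, 21, Ola, 1986, Lee), (Orion, 37, Sam, 1986, Ned)}
Filtering on aname ≠ Ada leaves {(Omega, 29, Ola, 2011, Hal), (Omega, 29, Ola, 2011, Lee), (Omega, 29, Ola, 2016, Hal), (Omega, 29, Ola, 2016, Lee), (Omega, 29, Ola, 2017, Hal), (Omega, 29, Ola, 2017, Lee), (Orion, 18, Ola, 1986, Hal), (Orion, 18, Ola, 1986, Lee), (Orion, 21, Ola, 1986, Hal), (Orion, 21, Ola, 1986, Lee), (Orion, 37, Sam, 1986, Ned)}.
π_{title, sname} gives {(Omega, Hal), (Omega, Lee), (Orion, Hal), (Orion, Lee), (Orion, Ned)} (6 duplicate(s) eliminated).

{(Omega, Hal), (Omega, Lee), (Orion, Hal), (Orion, Lee), (Orion, Ned)}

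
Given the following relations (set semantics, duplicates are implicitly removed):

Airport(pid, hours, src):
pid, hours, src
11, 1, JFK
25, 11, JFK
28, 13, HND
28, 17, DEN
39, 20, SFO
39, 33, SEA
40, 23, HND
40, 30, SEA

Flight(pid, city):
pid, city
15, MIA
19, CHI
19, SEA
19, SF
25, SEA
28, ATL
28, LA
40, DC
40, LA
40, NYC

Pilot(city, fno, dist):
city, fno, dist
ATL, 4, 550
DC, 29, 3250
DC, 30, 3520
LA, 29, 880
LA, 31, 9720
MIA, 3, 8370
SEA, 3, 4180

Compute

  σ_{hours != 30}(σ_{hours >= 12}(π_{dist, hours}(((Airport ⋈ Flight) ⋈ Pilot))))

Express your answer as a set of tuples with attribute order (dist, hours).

Airport ⋈ Flight (natural join on pid): {(25, 11, JFK, SEA), (28, 13, HND, ATL), (28, 13, HND, LA), (28, 17, DEN, ATL), (28, 17, DEN, LA), (40, 23, HND, DC), (40, 23, HND, LA), (40, 23, HND, NYC), (40, 30, SEA, DC), (40, 30, SEA, LA), (40, 30, SEA, NYC)}
(Airport ⋈ Flight) ⋈ Pilot (natural join on city): {(25, 11, JFK, SEA, 3, 4180), (28, 13, HND, ATL, 4, 550), (28, 13, HND, LA, 29, 880), (28, 13, HND, LA, 31, 9720), (28, 17, DEN, ATL, 4, 550), (28, 17, DEN, LA, 29, 880), (28, 17, DEN, LA, 31, 9720), (40, 23, HND, DC, 29, 3250), (40, 23, HND, DC, 30, 3520), (40, 23, HND, LA, 29, 880), (40, 23, HND, LA, 31, 9720), (40, 30, SEA, DC, 29, 3250), (40, 30, SEA, DC, 30, 3520), (40, 30, SEA, LA, 29, 880), (40, 30, SEA, LA, 31, 9720)}
π[dist, hours]: project onto (dist, hours) → {(3250, 23), (3250, 30), (3520, 23), (3520, 30), (4180, 11), (550, 13), (550, 17), (880, 13), (880, 17), (880, 23), (880, 30), (9720, 13), (9720, 17), (9720, 23), (9720, 30)}
Filtering on hours >= 12 leaves {(3250, 23), (3250, 30), (3520, 23), (3520, 30), (550, 13), (550, 17), (880, 13), (880, 17), (880, 23), (880, 30), (9720, 13), (9720, 17), (9720, 23), (9720, 30)}.
Filtering on hours != 30 leaves {(3250, 23), (3520, 23), (550, 13), (550, 17), (880, 13), (880, 17), (880, 23), (9720, 13), (9720, 17), (9720, 23)}.

{(3250, 23), (3520, 23), (550, 13), (550, 17), (880, 13), (880, 17), (880, 23), (9720, 13), (9720, 17), (9720, 23)}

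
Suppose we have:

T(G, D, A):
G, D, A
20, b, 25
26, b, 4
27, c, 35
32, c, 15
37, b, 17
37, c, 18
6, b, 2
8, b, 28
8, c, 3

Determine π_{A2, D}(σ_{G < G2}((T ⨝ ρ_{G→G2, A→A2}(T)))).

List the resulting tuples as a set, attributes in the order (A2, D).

ρ[G→G2, A→A2]: schema becomes (G2, D, A2); tuples unchanged.
Joining T and ρ_{G→G2, A→A2}(T) on D yields {(20, b, 25, 20, 25), (20, b, 25, 26, 4), (20, b, 25, 37, 17), (20, b, 25, 6, 2), (20, b, 25, 8, 28), (26, b, 4, 20, 25), (26, b, 4, 26, 4), (26, b, 4, 37, 17), (26, b, 4, 6, 2), (26, b, 4, 8, 28), (27, c, 35, 27, 35), (27, c, 35, 32, 15), (27, c, 35, 37, 18), (27, c, 35, 8, 3), (32, c, 15, 27, 35), (32, c, 15, 32, 15), (32, c, 15, 37, 18), (32, c, 15, 8, 3), (37, b, 17, 20, 25), (37, b, 17, 26, 4), (37, b, 17, 37, 17), (37, b, 17, 6, 2), (37, b, 17, 8, 28), (37, c, 18, 27, 35), (37, c, 18, 32, 15), (37, c, 18, 37, 18), (37, c, 18, 8, 3), (6, b, 2, 20, 25), (6, b, 2, 26, 4), (6, b, 2, 37, 17), (6, b, 2, 6, 2), (6, b, 2, 8, 28), (8, b, 28, 20, 25), (8, b, 28, 26, 4), (8, b, 28, 37, 17), (8, b, 28, 6, 2), (8, b, 28, 8, 28), (8, c, 3, 27, 35), (8, c, 3, 32, 15), (8, c, 3, 37, 18), (8, c, 3, 8, 3)}.
σ[G < G2]: keep tuples satisfying G < G2 → {(20, b, 25, 26, 4), (20, b, 25, 37, 17), (26, b, 4, 37, 17), (27, c, 35, 32, 15), (27, c, 35, 37, 18), (32, c, 15, 37, 18), (6, b, 2, 20, 25), (6, b, 2, 26, 4), (6, b, 2, 37, 17), (6, b, 2, 8, 28), (8, b, 28, 20, 25), (8, b, 28, 26, 4), (8, b, 28, 37, 17), (8, c, 3, 27, 35), (8, c, 3, 32, 15), (8, c, 3, 37, 18)}
Projecting to A2, D (9 duplicate(s) eliminated): {(15, c), (17, b), (18, c), (25, b), (28, b), (35, c), (4, b)}

{(15, c), (17, b), (18, c), (25, b), (28, b), (35, c), (4, b)}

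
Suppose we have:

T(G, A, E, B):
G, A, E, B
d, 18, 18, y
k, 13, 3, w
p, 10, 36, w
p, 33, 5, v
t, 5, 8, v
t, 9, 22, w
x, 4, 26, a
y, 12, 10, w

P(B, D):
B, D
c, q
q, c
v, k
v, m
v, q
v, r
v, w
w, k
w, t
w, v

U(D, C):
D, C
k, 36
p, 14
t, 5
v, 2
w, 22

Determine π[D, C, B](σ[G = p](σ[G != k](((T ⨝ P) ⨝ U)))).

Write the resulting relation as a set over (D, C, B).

{(k, 36, v), (k, 36, w), (t, 5, w), (v, 2, w), (w, 22, v)}

Joining T and P on B yields {(k, 13, 3, w, k), (k, 13, 3, w, t), (k, 13, 3, w, v), (p, 10, 36, w, k), (p, 10, 36, w, t), (p, 10, 36, w, v), (p, 33, 5, v, k), (p, 33, 5, v, m), (p, 33, 5, v, q), (p, 33, 5, v, r), (p, 33, 5, v, w), (t, 5, 8, v, k), (t, 5, 8, v, m), (t, 5, 8, v, q), (t, 5, 8, v, r), (t, 5, 8, v, w), (t, 9, 22, w, k), (t, 9, 22, w, t), (t, 9, 22, w, v), (y, 12, 10, w, k), (y, 12, 10, w, t), (y, 12, 10, w, v)}.
Joining (T ⨝ P) and U on D yields {(k, 13, 3, w, k, 36), (k, 13, 3, w, t, 5), (k, 13, 3, w, v, 2), (p, 10, 36, w, k, 36), (p, 10, 36, w, t, 5), (p, 10, 36, w, v, 2), (p, 33, 5, v, k, 36), (p, 33, 5, v, w, 22), (t, 5, 8, v, k, 36), (t, 5, 8, v, w, 22), (t, 9, 22, w, k, 36), (t, 9, 22, w, t, 5), (t, 9, 22, w, v, 2), (y, 12, 10, w, k, 36), (y, 12, 10, w, t, 5), (y, 12, 10, w, v, 2)}.
Filtering on G != k leaves {(p, 10, 36, w, k, 36), (p, 10, 36, w, t, 5), (p, 10, 36, w, v, 2), (p, 33, 5, v, k, 36), (p, 33, 5, v, w, 22), (t, 5, 8, v, k, 36), (t, 5, 8, v, w, 22), (t, 9, 22, w, k, 36), (t, 9, 22, w, t, 5), (t, 9, 22, w, v, 2), (y, 12, 10, w, k, 36), (y, 12, 10, w, t, 5), (y, 12, 10, w, v, 2)}.
Filtering on G = p leaves {(p, 10, 36, w, k, 36), (p, 10, 36, w, t, 5), (p, 10, 36, w, v, 2), (p, 33, 5, v, k, 36), (p, 33, 5, v, w, 22)}.
π_{D, C, B} gives {(k, 36, v), (k, 36, w), (t, 5, w), (v, 2, w), (w, 22, v)}.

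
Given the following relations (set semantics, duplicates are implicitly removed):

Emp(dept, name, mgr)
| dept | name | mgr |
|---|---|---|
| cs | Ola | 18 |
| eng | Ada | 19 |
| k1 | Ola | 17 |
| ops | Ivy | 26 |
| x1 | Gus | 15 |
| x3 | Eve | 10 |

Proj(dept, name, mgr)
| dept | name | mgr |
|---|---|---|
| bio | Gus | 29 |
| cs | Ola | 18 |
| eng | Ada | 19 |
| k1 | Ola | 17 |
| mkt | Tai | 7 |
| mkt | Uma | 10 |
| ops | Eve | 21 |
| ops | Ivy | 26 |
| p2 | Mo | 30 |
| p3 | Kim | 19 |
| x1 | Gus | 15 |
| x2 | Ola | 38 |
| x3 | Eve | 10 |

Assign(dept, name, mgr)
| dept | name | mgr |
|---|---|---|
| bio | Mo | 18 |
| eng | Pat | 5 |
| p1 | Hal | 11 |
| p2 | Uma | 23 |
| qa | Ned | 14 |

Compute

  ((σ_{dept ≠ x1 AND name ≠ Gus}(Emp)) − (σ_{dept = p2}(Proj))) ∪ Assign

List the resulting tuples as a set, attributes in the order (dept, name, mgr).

{(bio, Mo, 18), (cs, Ola, 18), (eng, Ada, 19), (eng, Pat, 5), (k1, Ola, 17), (ops, Ivy, 26), (p1, Hal, 11), (p2, Uma, 23), (qa, Ned, 14), (x3, Eve, 10)}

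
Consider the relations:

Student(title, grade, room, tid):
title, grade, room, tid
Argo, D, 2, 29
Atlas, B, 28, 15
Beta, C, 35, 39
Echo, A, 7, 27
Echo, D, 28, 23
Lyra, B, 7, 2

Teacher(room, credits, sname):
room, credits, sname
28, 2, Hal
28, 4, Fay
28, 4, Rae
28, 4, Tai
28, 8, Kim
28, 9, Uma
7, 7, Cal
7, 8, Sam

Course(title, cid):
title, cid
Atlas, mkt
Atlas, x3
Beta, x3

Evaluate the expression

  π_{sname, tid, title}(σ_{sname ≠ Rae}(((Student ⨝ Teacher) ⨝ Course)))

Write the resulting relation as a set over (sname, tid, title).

{(Fay, 15, Atlas), (Hal, 15, Atlas), (Kim, 15, Atlas), (Tai, 15, Atlas), (Uma, 15, Atlas)}

Joining Student and Teacher on room yields {(Atlas, B, 28, 15, 2, Hal), (Atlas, B, 28, 15, 4, Fay), (Atlas, B, 28, 15, 4, Rae), (Atlas, B, 28, 15, 4, Tai), (Atlas, B, 28, 15, 8, Kim), (Atlas, B, 28, 15, 9, Uma), (Echo, A, 7, 27, 7, Cal), (Echo, A, 7, 27, 8, Sam), (Echo, D, 28, 23, 2, Hal), (Echo, D, 28, 23, 4, Fay), (Echo, D, 28, 23, 4, Rae), (Echo, D, 28, 23, 4, Tai), (Echo, D, 28, 23, 8, Kim), (Echo, D, 28, 23, 9, Uma), (Lyra, B, 7, 2, 7, Cal), (Lyra, B, 7, 2, 8, Sam)}.
Joining (Student ⨝ Teacher) and Course on title yields {(Atlas, B, 28, 15, 2, Hal, mkt), (Atlas, B, 28, 15, 2, Hal, x3), (Atlas, B, 28, 15, 4, Fay, mkt), (Atlas, B, 28, 15, 4, Fay, x3), (Atlas, B, 28, 15, 4, Rae, mkt), (Atlas, B, 28, 15, 4, Rae, x3), (Atlas, B, 28, 15, 4, Tai, mkt), (Atlas, B, 28, 15, 4, Tai, x3), (Atlas, B, 28, 15, 8, Kim, mkt), (Atlas, B, 28, 15, 8, Kim, x3), (Atlas, B, 28, 15, 9, Uma, mkt), (Atlas, B, 28, 15, 9, Uma, x3)}.
Apply σ_{sname ≠ Rae}; surviving tuples: {(Atlas, B, 28, 15, 2, Hal, mkt), (Atlas, B, 28, 15, 2, Hal, x3), (Atlas, B, 28, 15, 4, Fay, mkt), (Atlas, B, 28, 15, 4, Fay, x3), (Atlas, B, 28, 15, 4, Tai, mkt), (Atlas, B, 28, 15, 4, Tai, x3), (Atlas, B, 28, 15, 8, Kim, mkt), (Atlas, B, 28, 15, 8, Kim, x3), (Atlas, B, 28, 15, 9, Uma, mkt), (Atlas, B, 28, 15, 9, Uma, x3)}
π_{sname, tid, title} gives {(Fay, 15, Atlas), (Hal, 15, Atlas), (Kim, 15, Atlas), (Tai, 15, Atlas), (Uma, 15, Atlas)} (5 duplicate(s) eliminated).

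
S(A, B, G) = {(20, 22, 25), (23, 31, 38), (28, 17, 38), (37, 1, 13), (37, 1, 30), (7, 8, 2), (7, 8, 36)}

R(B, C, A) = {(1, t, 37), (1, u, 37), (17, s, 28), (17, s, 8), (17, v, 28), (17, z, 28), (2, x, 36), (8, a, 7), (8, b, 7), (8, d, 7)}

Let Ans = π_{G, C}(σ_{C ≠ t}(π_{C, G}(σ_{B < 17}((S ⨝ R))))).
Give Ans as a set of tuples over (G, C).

Joining S and R on A, B yields {(28, 17, 38, s), (28, 17, 38, v), (28, 17, 38, z), (37, 1, 13, t), (37, 1, 13, u), (37, 1, 30, t), (37, 1, 30, u), (7, 8, 2, a), (7, 8, 2, b), (7, 8, 2, d), (7, 8, 36, a), (7, 8, 36, b), (7, 8, 36, d)}.
Filtering on B < 17 leaves {(37, 1, 13, t), (37, 1, 13, u), (37, 1, 30, t), (37, 1, 30, u), (7, 8, 2, a), (7, 8, 2, b), (7, 8, 2, d), (7, 8, 36, a), (7, 8, 36, b), (7, 8, 36, d)}.
π_{C, G} gives {(a, 2), (a, 36), (b, 2), (b, 36), (d, 2), (d, 36), (t, 13), (t, 30), (u, 13), (u, 30)}.
Filtering on C ≠ t leaves {(a, 2), (a, 36), (b, 2), (b, 36), (d, 2), (d, 36), (u, 13), (u, 30)}.
π_{G, C} gives {(13, u), (2, a), (2, b), (2, d), (30, u), (36, a), (36, b), (36, d)}.

{(13, u), (2, a), (2, b), (2, d), (30, u), (36, a), (36, b), (36, d)}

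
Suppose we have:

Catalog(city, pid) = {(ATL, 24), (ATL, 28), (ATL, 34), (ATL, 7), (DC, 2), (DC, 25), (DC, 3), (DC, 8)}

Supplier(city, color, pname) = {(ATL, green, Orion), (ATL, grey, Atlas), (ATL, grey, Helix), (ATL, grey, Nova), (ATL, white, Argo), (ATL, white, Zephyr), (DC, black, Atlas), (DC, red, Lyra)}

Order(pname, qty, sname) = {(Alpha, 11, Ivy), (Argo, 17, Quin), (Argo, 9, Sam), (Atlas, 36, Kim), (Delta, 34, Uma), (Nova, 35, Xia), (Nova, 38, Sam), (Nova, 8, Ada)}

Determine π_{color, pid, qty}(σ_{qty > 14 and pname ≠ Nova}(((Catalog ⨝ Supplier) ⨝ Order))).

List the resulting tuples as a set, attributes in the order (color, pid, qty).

Joining Catalog and Supplier on city yields {(ATL, 24, green, Orion), (ATL, 24, grey, Atlas), (ATL, 24, grey, Helix), (ATL, 24, grey, Nova), (ATL, 24, white, Argo), (ATL, 24, white, Zephyr), (ATL, 28, green, Orion), (ATL, 28, grey, Atlas), (ATL, 28, grey, Helix), (ATL, 28, grey, Nova), (ATL, 28, white, Argo), (ATL, 28, white, Zephyr), (ATL, 34, green, Orion), (ATL, 34, grey, Atlas), (ATL, 34, grey, Helix), (ATL, 34, grey, Nova), (ATL, 34, white, Argo), (ATL, 34, white, Zephyr), (ATL, 7, green, Orion), (ATL, 7, grey, Atlas), (ATL, 7, grey, Helix), (ATL, 7, grey, Nova), (ATL, 7, white, Argo), (ATL, 7, white, Zephyr), (DC, 2, black, Atlas), (DC, 2, red, Lyra), (DC, 25, black, Atlas), (DC, 25, red, Lyra), (DC, 3, black, Atlas), (DC, 3, red, Lyra), (DC, 8, black, Atlas), (DC, 8, red, Lyra)}.
Joining (Catalog ⨝ Supplier) and Order on pname yields {(ATL, 24, grey, Atlas, 36, Kim), (ATL, 24, grey, Nova, 35, Xia), (ATL, 24, grey, Nova, 38, Sam), (ATL, 24, grey, Nova, 8, Ada), (ATL, 24, white, Argo, 17, Quin), (ATL, 24, white, Argo, 9, Sam), (ATL, 28, grey, Atlas, 36, Kim), (ATL, 28, grey, Nova, 35, Xia), (ATL, 28, grey, Nova, 38, Sam), (ATL, 28, grey, Nova, 8, Ada), (ATL, 28, white, Argo, 17, Quin), (ATL, 28, white, Argo, 9, Sam), (ATL, 34, grey, Atlas, 36, Kim), (ATL, 34, grey, Nova, 35, Xia), (ATL, 34, grey, Nova, 38, Sam), (ATL, 34, grey, Nova, 8, Ada), (ATL, 34, white, Argo, 17, Quin), (ATL, 34, white, Argo, 9, Sam), (ATL, 7, grey, Atlas, 36, Kim), (ATL, 7, grey, Nova, 35, Xia), (ATL, 7, grey, Nova, 38, Sam), (ATL, 7, grey, Nova, 8, Ada), (ATL, 7, white, Argo, 17, Quin), (ATL, 7, white, Argo, 9, Sam), (DC, 2, black, Atlas, 36, Kim), (DC, 25, black, Atlas, 36, Kim), (DC, 3, black, Atlas, 36, Kim), (DC, 8, black, Atlas, 36, Kim)}.
Apply σ_{qty > 14 and pname ≠ Nova}; surviving tuples: {(ATL, 24, grey, Atlas, 36, Kim), (ATL, 24, white, Argo, 17, Quin), (ATL, 28, grey, Atlas, 36, Kim), (ATL, 28, white, Argo, 17, Quin), (ATL, 34, grey, Atlas, 36, Kim), (ATL, 34, white, Argo, 17, Quin), (ATL, 7, grey, Atlas, 36, Kim), (ATL, 7, white, Argo, 17, Quin), (DC, 2, black, Atlas, 36, Kim), (DC, 25, black, Atlas, 36, Kim), (DC, 3, black, Atlas, 36, Kim), (DC, 8, black, Atlas, 36, Kim)}
π[color, pid, qty]: project onto (color, pid, qty) → {(black, 2, 36), (black, 25, 36), (black, 3, 36), (black, 8, 36), (grey, 24, 36), (grey, 28, 36), (grey, 34, 36), (grey, 7, 36), (white, 24, 17), (white, 28, 17), (white, 34, 17), (white, 7, 17)}

{(black, 2, 36), (black, 25, 36), (black, 3, 36), (black, 8, 36), (grey, 24, 36), (grey, 28, 36), (grey, 34, 36), (grey, 7, 36), (white, 24, 17), (white, 28, 17), (white, 34, 17), (white, 7, 17)}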